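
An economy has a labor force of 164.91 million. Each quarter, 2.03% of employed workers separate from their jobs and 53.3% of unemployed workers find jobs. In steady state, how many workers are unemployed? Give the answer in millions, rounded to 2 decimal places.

Steady-state unemployment rate u* = s/(s+f) = 2.03/(2.03+53.3) = 0.036689.
Unemployed = u* × labor force = 0.036689 × 164.91 ≈ 6.05 million.

About 6.05 million are unemployed in steady state.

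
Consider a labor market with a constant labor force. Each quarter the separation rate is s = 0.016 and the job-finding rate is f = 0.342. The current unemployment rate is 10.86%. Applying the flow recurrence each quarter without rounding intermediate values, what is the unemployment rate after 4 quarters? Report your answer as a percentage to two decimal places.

With a fixed labor force, u_{t+1} = u_t + s·(1−u_t) − f·u_t = u_t·(1−s−f) + s.
Here 1−s−f = 0.642 and s = 0.016.
u_1 = 0.108600 × 0.642 + 0.016 = 0.085721.
u_2 = 0.085721 × 0.642 + 0.016 = 0.071033.
u_3 = 0.071033 × 0.642 + 0.016 = 0.061603.
u_4 = 0.061603 × 0.642 + 0.016 = 0.055549.

Unemployment rate after four quarters ≈ 5.55%.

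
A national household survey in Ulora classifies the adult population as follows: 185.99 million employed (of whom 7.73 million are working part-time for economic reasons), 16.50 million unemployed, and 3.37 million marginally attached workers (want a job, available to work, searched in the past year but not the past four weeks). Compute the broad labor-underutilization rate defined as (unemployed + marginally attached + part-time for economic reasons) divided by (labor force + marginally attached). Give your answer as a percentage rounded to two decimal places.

Labor force = 185.99 + 16.50 = 202.49 million.
Numerator = 16.50 + 3.37 + 7.73 = 27.60 million.
Denominator = 202.49 + 3.37 = 205.86 million.
Broad rate = 27.60 / 205.86 = 13.41%.

Broad underutilization rate ≈ 13.41%.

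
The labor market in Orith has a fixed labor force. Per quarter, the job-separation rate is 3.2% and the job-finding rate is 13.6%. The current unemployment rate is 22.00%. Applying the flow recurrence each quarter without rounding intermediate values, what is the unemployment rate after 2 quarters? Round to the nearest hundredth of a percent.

With a fixed labor force, u_{t+1} = u_t + s·(1−u_t) − f·u_t = u_t·(1−s−f) + s.
Here 1−s−f = 0.832 and s = 0.032.
u_1 = 0.220000 × 0.832 + 0.032 = 0.215040.
u_2 = 0.215040 × 0.832 + 0.032 = 0.210913.

Unemployment rate after two quarters ≈ 21.09%.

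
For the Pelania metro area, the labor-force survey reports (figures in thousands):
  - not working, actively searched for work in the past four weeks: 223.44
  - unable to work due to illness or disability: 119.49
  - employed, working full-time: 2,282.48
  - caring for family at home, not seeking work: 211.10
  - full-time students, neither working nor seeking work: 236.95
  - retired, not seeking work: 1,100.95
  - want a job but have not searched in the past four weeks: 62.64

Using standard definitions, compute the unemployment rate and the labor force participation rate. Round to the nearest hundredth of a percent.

Unemployment rate ≈ 8.92%; labor force participation rate ≈ 59.14%.

Employed = 2,282.48 thousand.
Unemployed = 223.44 thousand.
Labor force = 2,282.48 + 223.44 = 2,505.92 thousand.
Not in labor force = 119.49 + 211.10 + 236.95 + 1,100.95 + 62.64 = 1,731.13 thousand (those not working and not actively searching are outside the labor force — including those who want a job but have given up searching).
Civilian working-age population = 2,505.92 + 1,731.13 = 4,237.05 thousand.
Unemployment rate = 223.44 / 2,505.92 = 8.92%.
Labor force participation rate = 2,505.92 / 4,237.05 = 59.14%.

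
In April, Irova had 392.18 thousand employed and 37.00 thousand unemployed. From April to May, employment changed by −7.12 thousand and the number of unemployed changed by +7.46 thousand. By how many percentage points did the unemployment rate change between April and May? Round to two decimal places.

The unemployment rate changed by +1.73 percentage points.

April: labor force = 392.18 + 37.00 = 429.18; u = 37.00/429.18 = 8.62%.
May: labor force = 385.06 + 44.46 = 429.52; u = 44.46/429.52 = 10.35%.
Change = 10.35% − 8.62% = +1.73 pp.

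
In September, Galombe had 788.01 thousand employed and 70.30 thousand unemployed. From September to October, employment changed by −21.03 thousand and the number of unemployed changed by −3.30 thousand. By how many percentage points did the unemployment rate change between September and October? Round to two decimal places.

September: labor force = 788.01 + 70.30 = 858.31; u = 70.30/858.31 = 8.19%.
October: labor force = 766.98 + 67.00 = 833.98; u = 67.00/833.98 = 8.03%.
Change = 8.03% − 8.19% = −0.16 pp.

The unemployment rate changed by −0.16 percentage points.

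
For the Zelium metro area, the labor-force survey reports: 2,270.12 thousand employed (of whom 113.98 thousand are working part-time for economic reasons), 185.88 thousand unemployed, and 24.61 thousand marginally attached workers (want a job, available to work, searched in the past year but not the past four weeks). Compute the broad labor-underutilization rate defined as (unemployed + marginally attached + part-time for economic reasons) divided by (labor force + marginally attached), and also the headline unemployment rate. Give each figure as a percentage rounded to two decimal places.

Labor force = 2,270.12 + 185.88 = 2,456.00 thousand.
Numerator = 185.88 + 24.61 + 113.98 = 324.47 thousand.
Denominator = 2,456.00 + 24.61 = 2,480.61 thousand.
Broad rate = 324.47 / 2,480.61 = 13.08%.
Headline unemployment rate = 185.88 / 2,456.00 = 7.57%.

Broad underutilization rate ≈ 13.08%; headline unemployment rate ≈ 7.57%.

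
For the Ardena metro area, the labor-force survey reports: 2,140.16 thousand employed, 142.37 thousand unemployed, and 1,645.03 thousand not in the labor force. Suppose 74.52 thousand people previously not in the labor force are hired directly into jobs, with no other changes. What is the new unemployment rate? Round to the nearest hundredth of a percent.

New unemployment rate ≈ 6.04%.

Initially, labor force = 2,140.16 + 142.37 = 2,282.53 thousand, so u = 142.37/2,282.53 = 6.24%.
After the change, employed and labor force both rise by 74.52; unemployed unchanged → E = 2,214.68, U = 142.37, labor force = 2,357.05 thousand.
New unemployment rate = 142.37 / 2,357.05 = 6.04%.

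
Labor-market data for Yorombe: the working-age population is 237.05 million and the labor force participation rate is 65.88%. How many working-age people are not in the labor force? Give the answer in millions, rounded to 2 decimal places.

About 80.88 million are not in the labor force.

Share not in the labor force = 1 − 0.6588 = 0.3412.
Not in labor force = 0.3412 × 237.05 ≈ 80.88 million.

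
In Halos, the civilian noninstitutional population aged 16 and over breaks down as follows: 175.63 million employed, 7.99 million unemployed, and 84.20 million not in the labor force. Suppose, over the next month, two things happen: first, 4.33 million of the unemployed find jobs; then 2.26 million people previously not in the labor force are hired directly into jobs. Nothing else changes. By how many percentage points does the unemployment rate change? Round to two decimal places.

The unemployment rate changes by −2.38 percentage points.

Initially, labor force = 175.63 + 7.99 = 183.62 million, so u = 7.99/183.62 = 4.35%.
After the first change, unemployed falls and employed rises by 4.33; labor force unchanged → E = 179.96, U = 3.66, labor force = 183.62 million.
After the second change, employed and labor force both rise by 2.26; unemployed unchanged → E = 182.22, U = 3.66, labor force = 185.88 million.
New unemployment rate = 3.66 / 185.88 = 1.97%.
Change = 1.97% − 4.35% = −2.38 percentage points.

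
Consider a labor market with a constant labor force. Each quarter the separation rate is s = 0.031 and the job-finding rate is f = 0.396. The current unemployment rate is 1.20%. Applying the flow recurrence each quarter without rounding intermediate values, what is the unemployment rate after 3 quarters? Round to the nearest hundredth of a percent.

Unemployment rate after three quarters ≈ 6.12%.

With a fixed labor force, u_{t+1} = u_t + s·(1−u_t) − f·u_t = u_t·(1−s−f) + s.
Here 1−s−f = 0.573 and s = 0.031.
u_1 = 0.012000 × 0.573 + 0.031 = 0.037876.
u_2 = 0.037876 × 0.573 + 0.031 = 0.052703.
u_3 = 0.052703 × 0.573 + 0.031 = 0.061199.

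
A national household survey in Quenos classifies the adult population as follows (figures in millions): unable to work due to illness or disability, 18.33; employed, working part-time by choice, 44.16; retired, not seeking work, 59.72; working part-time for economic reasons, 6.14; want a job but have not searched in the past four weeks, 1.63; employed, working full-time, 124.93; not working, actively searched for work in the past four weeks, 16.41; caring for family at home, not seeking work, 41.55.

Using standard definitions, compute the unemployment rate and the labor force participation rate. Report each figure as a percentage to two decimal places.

Employed = 44.16 + 6.14 + 124.93 = 175.23 million (anyone who worked, including part-time for economic reasons, counts as employed).
Unemployed = 16.41 million.
Labor force = 175.23 + 16.41 = 191.64 million.
Not in labor force = 18.33 + 59.72 + 1.63 + 41.55 = 121.23 million (those not working and not actively searching are outside the labor force — including those who want a job but have given up searching).
Civilian working-age population = 191.64 + 121.23 = 312.87 million.
Unemployment rate = 16.41 / 191.64 = 8.56%.
Labor force participation rate = 191.64 / 312.87 = 61.25%.

Unemployment rate ≈ 8.56%; labor force participation rate ≈ 61.25%.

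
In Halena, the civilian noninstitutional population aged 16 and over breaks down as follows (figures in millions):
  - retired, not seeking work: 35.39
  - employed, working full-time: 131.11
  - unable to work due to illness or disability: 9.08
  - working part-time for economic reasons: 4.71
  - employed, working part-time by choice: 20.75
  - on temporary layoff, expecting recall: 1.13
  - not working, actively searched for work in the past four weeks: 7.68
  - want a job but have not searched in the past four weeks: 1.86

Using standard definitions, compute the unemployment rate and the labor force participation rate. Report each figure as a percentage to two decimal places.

Unemployment rate ≈ 5.33%; labor force participation rate ≈ 78.12%.

Employed = 131.11 + 4.71 + 20.75 = 156.57 million (anyone who worked, including part-time for economic reasons, counts as employed).
Unemployed = 1.13 + 7.68 = 8.81 million (jobless and actively searching, or on temporary layoff).
Labor force = 156.57 + 8.81 = 165.38 million.
Not in labor force = 35.39 + 9.08 + 1.86 = 46.33 million (those not working and not actively searching are outside the labor force — including those who want a job but have given up searching).
Civilian working-age population = 165.38 + 46.33 = 211.71 million.
Unemployment rate = 8.81 / 165.38 = 5.33%.
Labor force participation rate = 165.38 / 211.71 = 78.12%.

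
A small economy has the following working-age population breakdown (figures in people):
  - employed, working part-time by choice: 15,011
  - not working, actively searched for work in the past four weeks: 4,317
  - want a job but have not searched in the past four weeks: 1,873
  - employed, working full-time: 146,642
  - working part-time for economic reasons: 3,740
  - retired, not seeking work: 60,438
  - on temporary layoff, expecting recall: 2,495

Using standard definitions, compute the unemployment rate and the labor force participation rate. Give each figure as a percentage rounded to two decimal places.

Employed = 15,011 + 146,642 + 3,740 = 165,393 (anyone who worked, including part-time for economic reasons, counts as employed).
Unemployed = 4,317 + 2,495 = 6,812 (jobless and actively searching, or on temporary layoff).
Labor force = 165,393 + 6,812 = 172,205.
Not in labor force = 1,873 + 60,438 = 62,311 (those not working and not actively searching are outside the labor force — including those who want a job but have given up searching).
Civilian working-age population = 172,205 + 62,311 = 234,516.
Unemployment rate = 6,812 / 172,205 = 3.96%.
Labor force participation rate = 172,205 / 234,516 = 73.43%.

Unemployment rate ≈ 3.96%; labor force participation rate ≈ 73.43%.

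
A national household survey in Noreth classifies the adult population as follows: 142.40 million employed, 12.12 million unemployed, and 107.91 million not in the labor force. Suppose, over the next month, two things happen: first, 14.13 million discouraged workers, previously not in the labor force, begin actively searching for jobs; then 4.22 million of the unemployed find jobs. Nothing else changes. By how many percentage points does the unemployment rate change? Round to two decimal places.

Initially, labor force = 142.40 + 12.12 = 154.52 million, so u = 12.12/154.52 = 7.84%.
After the first change, unemployed and labor force both rise by 14.13 → E = 142.40, U = 26.25, labor force = 168.65 million.
After the second change, unemployed falls and employed rises by 4.22; labor force unchanged → E = 146.62, U = 22.03, labor force = 168.65 million.
New unemployment rate = 22.03 / 168.65 = 13.06%.
Change = 13.06% − 7.84% = +5.22 percentage points.

The unemployment rate changes by +5.22 percentage points.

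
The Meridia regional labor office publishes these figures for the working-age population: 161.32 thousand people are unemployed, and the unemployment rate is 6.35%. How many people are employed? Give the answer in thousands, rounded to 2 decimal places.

About 2,379.15 thousand are employed.

Labor force = U / u = 161.32 / 0.0635 ≈ 2,540.47 thousand.
Employed = labor force − unemployed = 2,540.47 − 161.32 = 2,379.15 thousand.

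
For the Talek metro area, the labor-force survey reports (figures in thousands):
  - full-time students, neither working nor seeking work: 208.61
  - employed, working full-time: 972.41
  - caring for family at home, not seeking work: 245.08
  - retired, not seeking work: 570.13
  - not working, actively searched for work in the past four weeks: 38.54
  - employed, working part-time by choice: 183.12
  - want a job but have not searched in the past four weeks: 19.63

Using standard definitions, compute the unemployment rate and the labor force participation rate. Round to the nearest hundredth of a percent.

Unemployment rate ≈ 3.23%; labor force participation rate ≈ 53.37%.

Employed = 972.41 + 183.12 = 1,155.53 thousand.
Unemployed = 38.54 thousand.
Labor force = 1,155.53 + 38.54 = 1,194.07 thousand.
Not in labor force = 208.61 + 245.08 + 570.13 + 19.63 = 1,043.45 thousand (those not working and not actively searching are outside the labor force — including those who want a job but have given up searching).
Civilian working-age population = 1,194.07 + 1,043.45 = 2,237.52 thousand.
Unemployment rate = 38.54 / 1,194.07 = 3.23%.
Labor force participation rate = 1,194.07 / 2,237.52 = 53.37%.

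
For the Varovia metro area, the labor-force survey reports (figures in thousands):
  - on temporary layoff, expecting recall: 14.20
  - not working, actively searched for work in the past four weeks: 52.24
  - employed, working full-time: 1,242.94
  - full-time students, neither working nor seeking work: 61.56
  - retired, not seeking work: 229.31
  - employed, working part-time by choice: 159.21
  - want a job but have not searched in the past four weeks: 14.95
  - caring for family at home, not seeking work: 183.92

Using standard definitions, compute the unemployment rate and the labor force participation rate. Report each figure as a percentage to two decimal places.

Employed = 1,242.94 + 159.21 = 1,402.15 thousand.
Unemployed = 14.20 + 52.24 = 66.44 thousand (jobless and actively searching, or on temporary layoff).
Labor force = 1,402.15 + 66.44 = 1,468.59 thousand.
Not in labor force = 61.56 + 229.31 + 14.95 + 183.92 = 489.74 thousand (those not working and not actively searching are outside the labor force — including those who want a job but have given up searching).
Civilian working-age population = 1,468.59 + 489.74 = 1,958.33 thousand.
Unemployment rate = 66.44 / 1,468.59 = 4.52%.
Labor force participation rate = 1,468.59 / 1,958.33 = 74.99%.

Unemployment rate ≈ 4.52%; labor force participation rate ≈ 74.99%.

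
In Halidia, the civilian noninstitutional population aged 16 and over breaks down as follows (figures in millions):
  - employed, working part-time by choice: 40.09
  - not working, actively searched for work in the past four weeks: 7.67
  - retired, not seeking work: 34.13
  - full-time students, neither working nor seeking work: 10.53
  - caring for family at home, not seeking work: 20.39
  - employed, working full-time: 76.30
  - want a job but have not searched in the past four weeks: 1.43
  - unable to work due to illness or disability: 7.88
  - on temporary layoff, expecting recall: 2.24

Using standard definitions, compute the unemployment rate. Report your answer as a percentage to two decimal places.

Employed = 40.09 + 76.30 = 116.39 million.
Unemployed = 7.67 + 2.24 = 9.91 million (jobless and actively searching, or on temporary layoff).
Labor force = 116.39 + 9.91 = 126.30 million.
Unemployment rate = 9.91 / 126.30 = 7.85%.

Unemployment rate ≈ 7.85%.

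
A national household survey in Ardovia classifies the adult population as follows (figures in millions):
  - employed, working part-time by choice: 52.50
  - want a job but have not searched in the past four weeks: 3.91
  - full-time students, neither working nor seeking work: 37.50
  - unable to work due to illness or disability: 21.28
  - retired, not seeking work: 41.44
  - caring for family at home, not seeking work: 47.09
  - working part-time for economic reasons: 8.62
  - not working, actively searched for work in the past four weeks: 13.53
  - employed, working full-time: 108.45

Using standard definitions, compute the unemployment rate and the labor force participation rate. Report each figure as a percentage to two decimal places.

Unemployment rate ≈ 7.39%; labor force participation rate ≈ 54.77%.

Employed = 52.50 + 8.62 + 108.45 = 169.57 million (anyone who worked, including part-time for economic reasons, counts as employed).
Unemployed = 13.53 million.
Labor force = 169.57 + 13.53 = 183.10 million.
Not in labor force = 3.91 + 37.50 + 21.28 + 41.44 + 47.09 = 151.22 million (those not working and not actively searching are outside the labor force — including those who want a job but have given up searching).
Civilian working-age population = 183.10 + 151.22 = 334.32 million.
Unemployment rate = 13.53 / 183.10 = 7.39%.
Labor force participation rate = 183.10 / 334.32 = 54.77%.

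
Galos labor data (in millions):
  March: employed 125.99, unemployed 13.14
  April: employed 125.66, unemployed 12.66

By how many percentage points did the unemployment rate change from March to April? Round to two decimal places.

The unemployment rate changed by −0.29 percentage points.

March: labor force = 125.99 + 13.14 = 139.13; u = 13.14/139.13 = 9.44%.
April: labor force = 125.66 + 12.66 = 138.32; u = 12.66/138.32 = 9.15%.
Change = 9.15% − 9.44% = −0.29 pp.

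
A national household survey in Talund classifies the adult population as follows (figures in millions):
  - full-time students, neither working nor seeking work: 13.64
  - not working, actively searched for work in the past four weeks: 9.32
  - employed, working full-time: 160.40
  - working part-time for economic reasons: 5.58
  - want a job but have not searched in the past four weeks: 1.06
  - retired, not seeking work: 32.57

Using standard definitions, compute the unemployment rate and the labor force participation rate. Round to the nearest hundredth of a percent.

Unemployment rate ≈ 5.32%; labor force participation rate ≈ 78.76%.

Employed = 160.40 + 5.58 = 165.98 million (anyone who worked, including part-time for economic reasons, counts as employed).
Unemployed = 9.32 million.
Labor force = 165.98 + 9.32 = 175.30 million.
Not in labor force = 13.64 + 1.06 + 32.57 = 47.27 million (those not working and not actively searching are outside the labor force — including those who want a job but have given up searching).
Civilian working-age population = 175.30 + 47.27 = 222.57 million.
Unemployment rate = 9.32 / 175.30 = 5.32%.
Labor force participation rate = 175.30 / 222.57 = 78.76%.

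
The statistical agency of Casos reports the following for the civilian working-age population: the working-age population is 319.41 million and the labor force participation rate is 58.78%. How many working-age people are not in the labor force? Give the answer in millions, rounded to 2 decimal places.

About 131.66 million are not in the labor force.

Share not in the labor force = 1 − 0.5878 = 0.4122.
Not in labor force = 0.4122 × 319.41 ≈ 131.66 million.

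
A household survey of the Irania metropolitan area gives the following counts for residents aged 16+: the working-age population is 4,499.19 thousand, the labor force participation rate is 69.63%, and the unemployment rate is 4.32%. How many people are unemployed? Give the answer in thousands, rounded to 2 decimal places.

Labor force = 0.6963 × 4,499.19 = 3,132.79 thousand.
Unemployed = 0.0432 × 3,132.79 ≈ 135.34 thousand.

About 135.34 thousand are unemployed.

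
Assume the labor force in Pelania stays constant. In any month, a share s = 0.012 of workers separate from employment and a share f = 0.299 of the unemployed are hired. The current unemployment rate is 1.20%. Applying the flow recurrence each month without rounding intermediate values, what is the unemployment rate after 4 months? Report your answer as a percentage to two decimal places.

With a fixed labor force, u_{t+1} = u_t + s·(1−u_t) − f·u_t = u_t·(1−s−f) + s.
Here 1−s−f = 0.689 and s = 0.012.
u_1 = 0.012000 × 0.689 + 0.012 = 0.020268.
u_2 = 0.020268 × 0.689 + 0.012 = 0.025965.
u_3 = 0.025965 × 0.689 + 0.012 = 0.029890.
u_4 = 0.029890 × 0.689 + 0.012 = 0.032594.

Unemployment rate after four months ≈ 3.26%.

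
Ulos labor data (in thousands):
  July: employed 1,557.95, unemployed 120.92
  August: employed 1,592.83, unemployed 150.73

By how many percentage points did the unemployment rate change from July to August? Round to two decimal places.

July: labor force = 1,557.95 + 120.92 = 1,678.87; u = 120.92/1,678.87 = 7.20%.
August: labor force = 1,592.83 + 150.73 = 1,743.56; u = 150.73/1,743.56 = 8.64%.
Change = 8.64% − 7.20% = +1.44 pp.

The unemployment rate changed by +1.44 percentage points.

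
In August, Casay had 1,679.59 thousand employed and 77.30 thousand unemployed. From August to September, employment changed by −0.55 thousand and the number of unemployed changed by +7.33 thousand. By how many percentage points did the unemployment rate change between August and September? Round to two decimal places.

The unemployment rate changed by +0.40 percentage points.

August: labor force = 1,679.59 + 77.30 = 1,756.89; u = 77.30/1,756.89 = 4.40%.
September: labor force = 1,679.04 + 84.63 = 1,763.67; u = 84.63/1,763.67 = 4.80%.
Change = 4.80% − 4.40% = +0.40 pp.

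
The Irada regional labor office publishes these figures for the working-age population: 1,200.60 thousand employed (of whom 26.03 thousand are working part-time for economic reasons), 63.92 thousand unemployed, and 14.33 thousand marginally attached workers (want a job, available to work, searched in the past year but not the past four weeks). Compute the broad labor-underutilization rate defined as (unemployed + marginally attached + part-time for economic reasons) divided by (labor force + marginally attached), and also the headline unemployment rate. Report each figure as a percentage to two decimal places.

Labor force = 1,200.60 + 63.92 = 1,264.52 thousand.
Numerator = 63.92 + 14.33 + 26.03 = 104.28 thousand.
Denominator = 1,264.52 + 14.33 = 1,278.85 thousand.
Broad rate = 104.28 / 1,278.85 = 8.15%.
Headline unemployment rate = 63.92 / 1,264.52 = 5.05%.

Broad underutilization rate ≈ 8.15%; headline unemployment rate ≈ 5.05%.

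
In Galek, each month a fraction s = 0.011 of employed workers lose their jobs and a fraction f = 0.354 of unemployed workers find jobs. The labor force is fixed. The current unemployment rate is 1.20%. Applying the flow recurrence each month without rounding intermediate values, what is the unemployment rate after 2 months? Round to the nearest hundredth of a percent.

Unemployment rate after two months ≈ 2.28%.

With a fixed labor force, u_{t+1} = u_t + s·(1−u_t) − f·u_t = u_t·(1−s−f) + s.
Here 1−s−f = 0.635 and s = 0.011.
u_1 = 0.012000 × 0.635 + 0.011 = 0.018620.
u_2 = 0.018620 × 0.635 + 0.011 = 0.022824.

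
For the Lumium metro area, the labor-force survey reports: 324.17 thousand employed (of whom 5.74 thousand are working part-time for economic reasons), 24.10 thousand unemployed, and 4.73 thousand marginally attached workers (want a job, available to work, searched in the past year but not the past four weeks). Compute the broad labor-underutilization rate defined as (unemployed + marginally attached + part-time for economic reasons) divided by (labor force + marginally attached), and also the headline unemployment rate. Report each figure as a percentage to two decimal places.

Broad underutilization rate ≈ 9.79%; headline unemployment rate ≈ 6.92%.

Labor force = 324.17 + 24.10 = 348.27 thousand.
Numerator = 24.10 + 4.73 + 5.74 = 34.57 thousand.
Denominator = 348.27 + 4.73 = 353.00 thousand.
Broad rate = 34.57 / 353.00 = 9.79%.
Headline unemployment rate = 24.10 / 348.27 = 6.92%.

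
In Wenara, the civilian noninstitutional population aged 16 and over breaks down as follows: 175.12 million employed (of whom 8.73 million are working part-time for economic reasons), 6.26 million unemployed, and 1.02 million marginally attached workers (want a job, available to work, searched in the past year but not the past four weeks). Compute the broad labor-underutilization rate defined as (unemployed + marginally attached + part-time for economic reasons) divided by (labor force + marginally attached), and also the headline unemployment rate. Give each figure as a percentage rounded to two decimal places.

Labor force = 175.12 + 6.26 = 181.38 million.
Numerator = 6.26 + 1.02 + 8.73 = 16.01 million.
Denominator = 181.38 + 1.02 = 182.40 million.
Broad rate = 16.01 / 182.40 = 8.78%.
Headline unemployment rate = 6.26 / 181.38 = 3.45%.

Broad underutilization rate ≈ 8.78%; headline unemployment rate ≈ 3.45%.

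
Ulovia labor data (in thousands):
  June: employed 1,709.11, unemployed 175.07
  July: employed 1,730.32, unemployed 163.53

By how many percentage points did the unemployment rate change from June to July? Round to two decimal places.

The unemployment rate changed by −0.66 percentage points.

June: labor force = 1,709.11 + 175.07 = 1,884.18; u = 175.07/1,884.18 = 9.29%.
July: labor force = 1,730.32 + 163.53 = 1,893.85; u = 163.53/1,893.85 = 8.63%.
Change = 8.63% − 9.29% = −0.66 pp.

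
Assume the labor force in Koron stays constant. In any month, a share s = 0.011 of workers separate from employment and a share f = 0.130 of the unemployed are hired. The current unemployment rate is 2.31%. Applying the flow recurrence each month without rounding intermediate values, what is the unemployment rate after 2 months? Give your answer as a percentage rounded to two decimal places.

With a fixed labor force, u_{t+1} = u_t + s·(1−u_t) − f·u_t = u_t·(1−s−f) + s.
Here 1−s−f = 0.859 and s = 0.011.
u_1 = 0.023100 × 0.859 + 0.011 = 0.030843.
u_2 = 0.030843 × 0.859 + 0.011 = 0.037494.

Unemployment rate after two months ≈ 3.75%.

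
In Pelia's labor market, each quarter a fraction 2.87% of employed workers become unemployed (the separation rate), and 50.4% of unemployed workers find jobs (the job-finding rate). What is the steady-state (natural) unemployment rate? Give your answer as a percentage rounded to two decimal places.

At steady state the flows balance: s·E = f·U, so U/(E+U) = s/(s+f).
u* = 2.87 / (2.87 + 50.4) = 2.87 / 53.27 = 5.39%.

Steady-state unemployment rate ≈ 5.39%.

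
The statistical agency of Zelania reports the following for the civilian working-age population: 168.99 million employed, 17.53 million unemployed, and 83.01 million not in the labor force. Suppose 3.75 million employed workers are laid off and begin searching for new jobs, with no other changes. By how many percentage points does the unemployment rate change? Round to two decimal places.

The unemployment rate changes by +2.01 percentage points.

Initially, labor force = 168.99 + 17.53 = 186.52 million, so u = 17.53/186.52 = 9.40%.
After the change, employed falls and unemployed rises by 3.75; labor force unchanged → E = 165.24, U = 21.28, labor force = 186.52 million.
New unemployment rate = 21.28 / 186.52 = 11.41%.
Change = 11.41% − 9.40% = +2.01 percentage points.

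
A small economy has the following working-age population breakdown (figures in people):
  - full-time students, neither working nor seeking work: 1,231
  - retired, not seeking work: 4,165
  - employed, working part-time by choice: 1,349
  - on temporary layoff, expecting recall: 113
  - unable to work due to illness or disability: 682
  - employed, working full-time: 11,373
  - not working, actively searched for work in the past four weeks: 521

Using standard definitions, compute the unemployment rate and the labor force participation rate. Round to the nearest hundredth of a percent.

Employed = 1,349 + 11,373 = 12,722.
Unemployed = 113 + 521 = 634 (jobless and actively searching, or on temporary layoff).
Labor force = 12,722 + 634 = 13,356.
Not in labor force = 1,231 + 4,165 + 682 = 6,078 (those not working and not actively searching are outside the labor force).
Civilian working-age population = 13,356 + 6,078 = 19,434.
Unemployment rate = 634 / 13,356 = 4.75%.
Labor force participation rate = 13,356 / 19,434 = 68.72%.

Unemployment rate ≈ 4.75%; labor force participation rate ≈ 68.72%.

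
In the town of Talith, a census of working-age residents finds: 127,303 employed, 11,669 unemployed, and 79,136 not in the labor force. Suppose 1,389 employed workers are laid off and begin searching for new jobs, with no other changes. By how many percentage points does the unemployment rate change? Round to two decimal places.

The unemployment rate changes by +1.00 percentage points.

Initially, labor force = 127,303 + 11,669 = 138,972, so u = 11,669/138,972 = 8.40%.
After the change, employed falls and unemployed rises by 1,389; labor force unchanged → E = 125,914, U = 13,058, labor force = 138,972.
New unemployment rate = 13,058 / 138,972 = 9.40%.
Change = 9.40% − 8.40% = +1.00 percentage points.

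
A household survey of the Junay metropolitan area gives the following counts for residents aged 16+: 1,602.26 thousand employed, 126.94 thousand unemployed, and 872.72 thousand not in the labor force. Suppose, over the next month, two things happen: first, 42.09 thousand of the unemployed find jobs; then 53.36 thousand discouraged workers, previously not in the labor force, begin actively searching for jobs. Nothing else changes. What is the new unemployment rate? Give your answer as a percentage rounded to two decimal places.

Initially, labor force = 1,602.26 + 126.94 = 1,729.20 thousand, so u = 126.94/1,729.20 = 7.34%.
After the first change, unemployed falls and employed rises by 42.09; labor force unchanged → E = 1,644.35, U = 84.85, labor force = 1,729.20 thousand.
After the second change, unemployed and labor force both rise by 53.36 → E = 1,644.35, U = 138.21, labor force = 1,782.56 thousand.
New unemployment rate = 138.21 / 1,782.56 = 7.75%.

New unemployment rate ≈ 7.75%.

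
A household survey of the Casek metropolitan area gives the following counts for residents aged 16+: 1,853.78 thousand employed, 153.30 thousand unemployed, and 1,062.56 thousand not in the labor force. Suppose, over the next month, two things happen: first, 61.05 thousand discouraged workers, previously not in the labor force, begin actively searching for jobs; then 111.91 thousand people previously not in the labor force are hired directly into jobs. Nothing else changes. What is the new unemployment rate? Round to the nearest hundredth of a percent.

New unemployment rate ≈ 9.83%.

Initially, labor force = 1,853.78 + 153.30 = 2,007.08 thousand, so u = 153.30/2,007.08 = 7.64%.
After the first change, unemployed and labor force both rise by 61.05 → E = 1,853.78, U = 214.35, labor force = 2,068.13 thousand.
After the second change, employed and labor force both rise by 111.91; unemployed unchanged → E = 1,965.69, U = 214.35, labor force = 2,180.04 thousand.
New unemployment rate = 214.35 / 2,180.04 = 9.83%.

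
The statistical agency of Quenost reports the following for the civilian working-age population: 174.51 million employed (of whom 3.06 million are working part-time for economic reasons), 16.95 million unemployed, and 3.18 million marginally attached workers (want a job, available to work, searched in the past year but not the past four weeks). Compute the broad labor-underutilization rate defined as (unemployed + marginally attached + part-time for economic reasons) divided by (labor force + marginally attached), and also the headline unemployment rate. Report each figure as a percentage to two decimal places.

Labor force = 174.51 + 16.95 = 191.46 million.
Numerator = 16.95 + 3.18 + 3.06 = 23.19 million.
Denominator = 191.46 + 3.18 = 194.64 million.
Broad rate = 23.19 / 194.64 = 11.91%.
Headline unemployment rate = 16.95 / 191.46 = 8.85%.

Broad underutilization rate ≈ 11.91%; headline unemployment rate ≈ 8.85%.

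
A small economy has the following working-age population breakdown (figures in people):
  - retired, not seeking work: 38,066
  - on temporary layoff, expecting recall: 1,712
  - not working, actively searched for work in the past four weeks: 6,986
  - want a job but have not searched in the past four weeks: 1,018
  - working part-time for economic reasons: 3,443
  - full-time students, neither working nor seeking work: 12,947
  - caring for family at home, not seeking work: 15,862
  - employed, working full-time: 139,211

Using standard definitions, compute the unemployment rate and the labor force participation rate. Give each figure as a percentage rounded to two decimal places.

Employed = 3,443 + 139,211 = 142,654 (anyone who worked, including part-time for economic reasons, counts as employed).
Unemployed = 1,712 + 6,986 = 8,698 (jobless and actively searching, or on temporary layoff).
Labor force = 142,654 + 8,698 = 151,352.
Not in labor force = 38,066 + 1,018 + 12,947 + 15,862 = 67,893 (those not working and not actively searching are outside the labor force — including those who want a job but have given up searching).
Civilian working-age population = 151,352 + 67,893 = 219,245.
Unemployment rate = 8,698 / 151,352 = 5.75%.
Labor force participation rate = 151,352 / 219,245 = 69.03%.

Unemployment rate ≈ 5.75%; labor force participation rate ≈ 69.03%.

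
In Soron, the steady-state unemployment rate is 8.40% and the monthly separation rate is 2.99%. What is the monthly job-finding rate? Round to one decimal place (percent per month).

From u* = s/(s+f): f = s·(1−u)/u.
f = 2.99 × (1 − 0.0840) / 0.0840 = 2.7388 / 0.0840 ≈ 32.6% per month.

Job-finding rate ≈ 32.6% per month.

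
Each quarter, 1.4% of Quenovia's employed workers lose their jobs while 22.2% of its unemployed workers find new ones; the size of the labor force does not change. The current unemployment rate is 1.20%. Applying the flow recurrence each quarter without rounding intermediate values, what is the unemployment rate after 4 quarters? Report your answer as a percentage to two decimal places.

With a fixed labor force, u_{t+1} = u_t + s·(1−u_t) − f·u_t = u_t·(1−s−f) + s.
Here 1−s−f = 0.764 and s = 0.014.
u_1 = 0.012000 × 0.764 + 0.014 = 0.023168.
u_2 = 0.023168 × 0.764 + 0.014 = 0.031700.
u_3 = 0.031700 × 0.764 + 0.014 = 0.038219.
u_4 = 0.038219 × 0.764 + 0.014 = 0.043199.

Unemployment rate after four quarters ≈ 4.32%.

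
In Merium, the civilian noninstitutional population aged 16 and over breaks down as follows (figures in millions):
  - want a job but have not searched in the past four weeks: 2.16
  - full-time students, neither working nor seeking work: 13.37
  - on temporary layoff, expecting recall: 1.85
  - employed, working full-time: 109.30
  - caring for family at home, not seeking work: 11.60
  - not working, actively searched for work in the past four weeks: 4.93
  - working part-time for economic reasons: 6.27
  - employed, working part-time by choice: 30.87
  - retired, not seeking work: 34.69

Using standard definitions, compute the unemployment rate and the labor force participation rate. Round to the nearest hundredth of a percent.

Unemployment rate ≈ 4.43%; labor force participation rate ≈ 71.25%.

Employed = 109.30 + 6.27 + 30.87 = 146.44 million (anyone who worked, including part-time for economic reasons, counts as employed).
Unemployed = 1.85 + 4.93 = 6.78 million (jobless and actively searching, or on temporary layoff).
Labor force = 146.44 + 6.78 = 153.22 million.
Not in labor force = 2.16 + 13.37 + 11.60 + 34.69 = 61.82 million (those not working and not actively searching are outside the labor force — including those who want a job but have given up searching).
Civilian working-age population = 153.22 + 61.82 = 215.04 million.
Unemployment rate = 6.78 / 153.22 = 4.43%.
Labor force participation rate = 153.22 / 215.04 = 71.25%.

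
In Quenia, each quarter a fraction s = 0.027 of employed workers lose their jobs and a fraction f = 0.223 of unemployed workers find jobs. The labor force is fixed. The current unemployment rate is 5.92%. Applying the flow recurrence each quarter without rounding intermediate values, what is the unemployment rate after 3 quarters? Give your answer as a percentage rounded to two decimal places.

Unemployment rate after three quarters ≈ 8.74%.

With a fixed labor force, u_{t+1} = u_t + s·(1−u_t) − f·u_t = u_t·(1−s−f) + s.
Here 1−s−f = 0.750 and s = 0.027.
u_1 = 0.059200 × 0.750 + 0.027 = 0.071400.
u_2 = 0.071400 × 0.750 + 0.027 = 0.080550.
u_3 = 0.080550 × 0.750 + 0.027 = 0.087412.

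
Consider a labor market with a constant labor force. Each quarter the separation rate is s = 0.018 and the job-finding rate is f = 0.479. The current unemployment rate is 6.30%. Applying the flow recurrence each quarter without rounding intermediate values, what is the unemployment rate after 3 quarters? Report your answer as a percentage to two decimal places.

Unemployment rate after three quarters ≈ 3.96%.

With a fixed labor force, u_{t+1} = u_t + s·(1−u_t) − f·u_t = u_t·(1−s−f) + s.
Here 1−s−f = 0.503 and s = 0.018.
u_1 = 0.063000 × 0.503 + 0.018 = 0.049689.
u_2 = 0.049689 × 0.503 + 0.018 = 0.042994.
u_3 = 0.042994 × 0.503 + 0.018 = 0.039626.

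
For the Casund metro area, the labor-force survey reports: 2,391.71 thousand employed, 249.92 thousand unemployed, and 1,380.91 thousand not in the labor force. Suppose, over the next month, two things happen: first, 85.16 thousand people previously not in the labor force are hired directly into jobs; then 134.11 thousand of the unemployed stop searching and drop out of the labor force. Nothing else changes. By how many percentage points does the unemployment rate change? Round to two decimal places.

Initially, labor force = 2,391.71 + 249.92 = 2,641.63 thousand, so u = 249.92/2,641.63 = 9.46%.
After the first change, employed and labor force both rise by 85.16; unemployed unchanged → E = 2,476.87, U = 249.92, labor force = 2,726.79 thousand.
After the second change, unemployed and labor force both fall by 134.11 → E = 2,476.87, U = 115.81, labor force = 2,592.68 thousand.
New unemployment rate = 115.81 / 2,592.68 = 4.47%.
Change = 4.47% − 9.46% = −4.99 percentage points.

The unemployment rate changes by −4.99 percentage points.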